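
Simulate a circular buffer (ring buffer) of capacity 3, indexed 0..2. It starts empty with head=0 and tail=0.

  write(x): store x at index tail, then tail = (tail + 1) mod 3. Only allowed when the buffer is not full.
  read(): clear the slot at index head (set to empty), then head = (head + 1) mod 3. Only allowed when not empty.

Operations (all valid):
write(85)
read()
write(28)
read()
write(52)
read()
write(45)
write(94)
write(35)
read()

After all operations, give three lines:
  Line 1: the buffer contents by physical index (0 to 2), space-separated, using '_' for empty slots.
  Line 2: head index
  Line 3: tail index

Answer: _ 94 35
1
0

Derivation:
write(85): buf=[85 _ _], head=0, tail=1, size=1
read(): buf=[_ _ _], head=1, tail=1, size=0
write(28): buf=[_ 28 _], head=1, tail=2, size=1
read(): buf=[_ _ _], head=2, tail=2, size=0
write(52): buf=[_ _ 52], head=2, tail=0, size=1
read(): buf=[_ _ _], head=0, tail=0, size=0
write(45): buf=[45 _ _], head=0, tail=1, size=1
write(94): buf=[45 94 _], head=0, tail=2, size=2
write(35): buf=[45 94 35], head=0, tail=0, size=3
read(): buf=[_ 94 35], head=1, tail=0, size=2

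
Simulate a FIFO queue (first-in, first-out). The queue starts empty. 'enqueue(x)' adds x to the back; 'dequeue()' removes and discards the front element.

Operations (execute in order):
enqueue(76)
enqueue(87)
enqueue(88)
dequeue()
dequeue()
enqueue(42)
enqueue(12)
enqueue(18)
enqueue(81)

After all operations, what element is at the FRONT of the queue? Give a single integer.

Answer: 88

Derivation:
enqueue(76): queue = [76]
enqueue(87): queue = [76, 87]
enqueue(88): queue = [76, 87, 88]
dequeue(): queue = [87, 88]
dequeue(): queue = [88]
enqueue(42): queue = [88, 42]
enqueue(12): queue = [88, 42, 12]
enqueue(18): queue = [88, 42, 12, 18]
enqueue(81): queue = [88, 42, 12, 18, 81]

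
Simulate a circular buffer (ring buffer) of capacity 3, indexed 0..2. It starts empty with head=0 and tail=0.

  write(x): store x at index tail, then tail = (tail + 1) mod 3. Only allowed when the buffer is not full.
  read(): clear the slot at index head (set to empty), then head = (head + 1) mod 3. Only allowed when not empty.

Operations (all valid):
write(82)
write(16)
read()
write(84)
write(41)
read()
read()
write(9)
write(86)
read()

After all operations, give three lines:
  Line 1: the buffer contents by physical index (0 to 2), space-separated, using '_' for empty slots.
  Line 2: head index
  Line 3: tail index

write(82): buf=[82 _ _], head=0, tail=1, size=1
write(16): buf=[82 16 _], head=0, tail=2, size=2
read(): buf=[_ 16 _], head=1, tail=2, size=1
write(84): buf=[_ 16 84], head=1, tail=0, size=2
write(41): buf=[41 16 84], head=1, tail=1, size=3
read(): buf=[41 _ 84], head=2, tail=1, size=2
read(): buf=[41 _ _], head=0, tail=1, size=1
write(9): buf=[41 9 _], head=0, tail=2, size=2
write(86): buf=[41 9 86], head=0, tail=0, size=3
read(): buf=[_ 9 86], head=1, tail=0, size=2

Answer: _ 9 86
1
0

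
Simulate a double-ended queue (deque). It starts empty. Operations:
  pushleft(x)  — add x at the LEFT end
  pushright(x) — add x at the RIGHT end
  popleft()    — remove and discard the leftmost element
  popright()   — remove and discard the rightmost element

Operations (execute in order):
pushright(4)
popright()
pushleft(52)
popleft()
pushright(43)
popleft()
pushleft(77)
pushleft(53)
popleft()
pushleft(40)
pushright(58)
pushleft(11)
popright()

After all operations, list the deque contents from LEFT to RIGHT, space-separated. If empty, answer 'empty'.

pushright(4): [4]
popright(): []
pushleft(52): [52]
popleft(): []
pushright(43): [43]
popleft(): []
pushleft(77): [77]
pushleft(53): [53, 77]
popleft(): [77]
pushleft(40): [40, 77]
pushright(58): [40, 77, 58]
pushleft(11): [11, 40, 77, 58]
popright(): [11, 40, 77]

Answer: 11 40 77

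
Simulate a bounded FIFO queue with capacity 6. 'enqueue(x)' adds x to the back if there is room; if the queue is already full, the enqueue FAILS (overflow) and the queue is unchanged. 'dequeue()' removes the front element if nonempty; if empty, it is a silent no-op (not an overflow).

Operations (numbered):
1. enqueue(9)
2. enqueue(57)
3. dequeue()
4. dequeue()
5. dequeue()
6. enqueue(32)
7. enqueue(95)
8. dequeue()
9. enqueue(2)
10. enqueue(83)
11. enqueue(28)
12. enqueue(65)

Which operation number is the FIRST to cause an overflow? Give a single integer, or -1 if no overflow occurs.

Answer: -1

Derivation:
1. enqueue(9): size=1
2. enqueue(57): size=2
3. dequeue(): size=1
4. dequeue(): size=0
5. dequeue(): empty, no-op, size=0
6. enqueue(32): size=1
7. enqueue(95): size=2
8. dequeue(): size=1
9. enqueue(2): size=2
10. enqueue(83): size=3
11. enqueue(28): size=4
12. enqueue(65): size=5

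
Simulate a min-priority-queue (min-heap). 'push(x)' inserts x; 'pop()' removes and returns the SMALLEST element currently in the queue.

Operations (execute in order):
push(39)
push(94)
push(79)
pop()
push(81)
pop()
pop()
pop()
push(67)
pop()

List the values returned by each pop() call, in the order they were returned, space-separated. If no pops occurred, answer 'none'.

Answer: 39 79 81 94 67

Derivation:
push(39): heap contents = [39]
push(94): heap contents = [39, 94]
push(79): heap contents = [39, 79, 94]
pop() → 39: heap contents = [79, 94]
push(81): heap contents = [79, 81, 94]
pop() → 79: heap contents = [81, 94]
pop() → 81: heap contents = [94]
pop() → 94: heap contents = []
push(67): heap contents = [67]
pop() → 67: heap contents = []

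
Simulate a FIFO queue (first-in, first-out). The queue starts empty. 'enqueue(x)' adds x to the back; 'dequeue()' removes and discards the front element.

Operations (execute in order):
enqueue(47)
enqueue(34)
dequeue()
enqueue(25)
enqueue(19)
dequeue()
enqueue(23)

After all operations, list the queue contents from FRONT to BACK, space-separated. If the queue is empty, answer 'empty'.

enqueue(47): [47]
enqueue(34): [47, 34]
dequeue(): [34]
enqueue(25): [34, 25]
enqueue(19): [34, 25, 19]
dequeue(): [25, 19]
enqueue(23): [25, 19, 23]

Answer: 25 19 23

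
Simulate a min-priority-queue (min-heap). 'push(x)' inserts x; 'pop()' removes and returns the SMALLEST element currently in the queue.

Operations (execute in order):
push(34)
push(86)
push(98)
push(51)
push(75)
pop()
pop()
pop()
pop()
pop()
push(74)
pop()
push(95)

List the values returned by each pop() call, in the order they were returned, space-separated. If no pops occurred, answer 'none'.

Answer: 34 51 75 86 98 74

Derivation:
push(34): heap contents = [34]
push(86): heap contents = [34, 86]
push(98): heap contents = [34, 86, 98]
push(51): heap contents = [34, 51, 86, 98]
push(75): heap contents = [34, 51, 75, 86, 98]
pop() → 34: heap contents = [51, 75, 86, 98]
pop() → 51: heap contents = [75, 86, 98]
pop() → 75: heap contents = [86, 98]
pop() → 86: heap contents = [98]
pop() → 98: heap contents = []
push(74): heap contents = [74]
pop() → 74: heap contents = []
push(95): heap contents = [95]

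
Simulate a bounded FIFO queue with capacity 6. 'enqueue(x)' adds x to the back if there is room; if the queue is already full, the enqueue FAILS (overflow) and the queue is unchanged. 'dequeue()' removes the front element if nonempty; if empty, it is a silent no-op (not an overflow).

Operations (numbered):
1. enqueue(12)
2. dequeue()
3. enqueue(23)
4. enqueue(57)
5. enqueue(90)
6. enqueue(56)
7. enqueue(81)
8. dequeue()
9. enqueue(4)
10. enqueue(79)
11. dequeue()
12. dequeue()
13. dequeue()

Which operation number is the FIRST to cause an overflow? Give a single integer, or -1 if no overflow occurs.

Answer: -1

Derivation:
1. enqueue(12): size=1
2. dequeue(): size=0
3. enqueue(23): size=1
4. enqueue(57): size=2
5. enqueue(90): size=3
6. enqueue(56): size=4
7. enqueue(81): size=5
8. dequeue(): size=4
9. enqueue(4): size=5
10. enqueue(79): size=6
11. dequeue(): size=5
12. dequeue(): size=4
13. dequeue(): size=3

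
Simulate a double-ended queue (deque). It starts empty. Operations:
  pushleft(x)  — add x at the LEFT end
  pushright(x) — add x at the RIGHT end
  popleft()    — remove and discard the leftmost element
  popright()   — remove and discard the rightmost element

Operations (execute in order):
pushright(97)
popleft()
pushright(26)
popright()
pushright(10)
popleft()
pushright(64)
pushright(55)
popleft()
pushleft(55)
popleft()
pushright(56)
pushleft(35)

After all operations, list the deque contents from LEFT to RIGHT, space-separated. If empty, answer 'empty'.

pushright(97): [97]
popleft(): []
pushright(26): [26]
popright(): []
pushright(10): [10]
popleft(): []
pushright(64): [64]
pushright(55): [64, 55]
popleft(): [55]
pushleft(55): [55, 55]
popleft(): [55]
pushright(56): [55, 56]
pushleft(35): [35, 55, 56]

Answer: 35 55 56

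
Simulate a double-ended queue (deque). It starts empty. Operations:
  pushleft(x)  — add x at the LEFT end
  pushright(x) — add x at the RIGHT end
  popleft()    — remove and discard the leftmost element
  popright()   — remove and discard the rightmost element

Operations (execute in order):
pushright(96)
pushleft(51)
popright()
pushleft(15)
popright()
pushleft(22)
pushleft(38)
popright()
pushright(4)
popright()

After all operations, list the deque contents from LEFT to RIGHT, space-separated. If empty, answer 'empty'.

pushright(96): [96]
pushleft(51): [51, 96]
popright(): [51]
pushleft(15): [15, 51]
popright(): [15]
pushleft(22): [22, 15]
pushleft(38): [38, 22, 15]
popright(): [38, 22]
pushright(4): [38, 22, 4]
popright(): [38, 22]

Answer: 38 22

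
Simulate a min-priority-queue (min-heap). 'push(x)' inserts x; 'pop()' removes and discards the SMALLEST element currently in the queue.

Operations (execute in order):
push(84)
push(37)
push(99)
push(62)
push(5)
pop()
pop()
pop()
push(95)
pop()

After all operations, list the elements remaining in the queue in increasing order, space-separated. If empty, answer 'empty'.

Answer: 95 99

Derivation:
push(84): heap contents = [84]
push(37): heap contents = [37, 84]
push(99): heap contents = [37, 84, 99]
push(62): heap contents = [37, 62, 84, 99]
push(5): heap contents = [5, 37, 62, 84, 99]
pop() → 5: heap contents = [37, 62, 84, 99]
pop() → 37: heap contents = [62, 84, 99]
pop() → 62: heap contents = [84, 99]
push(95): heap contents = [84, 95, 99]
pop() → 84: heap contents = [95, 99]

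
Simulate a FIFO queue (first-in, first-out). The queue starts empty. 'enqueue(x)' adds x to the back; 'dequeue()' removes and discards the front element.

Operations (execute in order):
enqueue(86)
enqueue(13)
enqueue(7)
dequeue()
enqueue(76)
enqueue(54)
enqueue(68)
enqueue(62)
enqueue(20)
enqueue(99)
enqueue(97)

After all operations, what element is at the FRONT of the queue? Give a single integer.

enqueue(86): queue = [86]
enqueue(13): queue = [86, 13]
enqueue(7): queue = [86, 13, 7]
dequeue(): queue = [13, 7]
enqueue(76): queue = [13, 7, 76]
enqueue(54): queue = [13, 7, 76, 54]
enqueue(68): queue = [13, 7, 76, 54, 68]
enqueue(62): queue = [13, 7, 76, 54, 68, 62]
enqueue(20): queue = [13, 7, 76, 54, 68, 62, 20]
enqueue(99): queue = [13, 7, 76, 54, 68, 62, 20, 99]
enqueue(97): queue = [13, 7, 76, 54, 68, 62, 20, 99, 97]

Answer: 13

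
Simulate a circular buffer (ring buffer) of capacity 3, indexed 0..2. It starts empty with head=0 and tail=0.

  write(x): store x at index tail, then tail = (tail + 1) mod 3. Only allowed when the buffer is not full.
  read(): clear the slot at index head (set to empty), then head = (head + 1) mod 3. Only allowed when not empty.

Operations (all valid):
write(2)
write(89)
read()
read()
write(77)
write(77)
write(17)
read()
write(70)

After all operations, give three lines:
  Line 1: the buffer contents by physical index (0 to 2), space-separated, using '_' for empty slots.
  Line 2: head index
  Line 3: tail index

write(2): buf=[2 _ _], head=0, tail=1, size=1
write(89): buf=[2 89 _], head=0, tail=2, size=2
read(): buf=[_ 89 _], head=1, tail=2, size=1
read(): buf=[_ _ _], head=2, tail=2, size=0
write(77): buf=[_ _ 77], head=2, tail=0, size=1
write(77): buf=[77 _ 77], head=2, tail=1, size=2
write(17): buf=[77 17 77], head=2, tail=2, size=3
read(): buf=[77 17 _], head=0, tail=2, size=2
write(70): buf=[77 17 70], head=0, tail=0, size=3

Answer: 77 17 70
0
0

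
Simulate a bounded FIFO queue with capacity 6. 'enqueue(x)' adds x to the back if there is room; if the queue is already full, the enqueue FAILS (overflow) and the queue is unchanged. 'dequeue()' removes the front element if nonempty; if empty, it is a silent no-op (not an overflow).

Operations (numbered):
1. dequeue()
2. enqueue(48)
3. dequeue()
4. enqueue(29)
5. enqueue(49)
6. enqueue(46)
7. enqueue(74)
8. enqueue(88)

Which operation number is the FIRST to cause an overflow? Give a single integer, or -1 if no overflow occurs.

Answer: -1

Derivation:
1. dequeue(): empty, no-op, size=0
2. enqueue(48): size=1
3. dequeue(): size=0
4. enqueue(29): size=1
5. enqueue(49): size=2
6. enqueue(46): size=3
7. enqueue(74): size=4
8. enqueue(88): size=5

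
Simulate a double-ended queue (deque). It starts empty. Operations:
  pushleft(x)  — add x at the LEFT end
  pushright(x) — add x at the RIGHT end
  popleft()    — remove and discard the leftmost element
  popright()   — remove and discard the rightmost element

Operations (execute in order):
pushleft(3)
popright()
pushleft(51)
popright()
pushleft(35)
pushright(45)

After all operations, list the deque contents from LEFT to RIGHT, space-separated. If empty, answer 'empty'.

Answer: 35 45

Derivation:
pushleft(3): [3]
popright(): []
pushleft(51): [51]
popright(): []
pushleft(35): [35]
pushright(45): [35, 45]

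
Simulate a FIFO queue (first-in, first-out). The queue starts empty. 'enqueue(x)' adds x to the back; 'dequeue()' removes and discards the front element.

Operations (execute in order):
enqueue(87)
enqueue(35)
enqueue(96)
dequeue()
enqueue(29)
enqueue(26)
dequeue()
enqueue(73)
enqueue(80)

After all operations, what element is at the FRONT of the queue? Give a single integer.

enqueue(87): queue = [87]
enqueue(35): queue = [87, 35]
enqueue(96): queue = [87, 35, 96]
dequeue(): queue = [35, 96]
enqueue(29): queue = [35, 96, 29]
enqueue(26): queue = [35, 96, 29, 26]
dequeue(): queue = [96, 29, 26]
enqueue(73): queue = [96, 29, 26, 73]
enqueue(80): queue = [96, 29, 26, 73, 80]

Answer: 96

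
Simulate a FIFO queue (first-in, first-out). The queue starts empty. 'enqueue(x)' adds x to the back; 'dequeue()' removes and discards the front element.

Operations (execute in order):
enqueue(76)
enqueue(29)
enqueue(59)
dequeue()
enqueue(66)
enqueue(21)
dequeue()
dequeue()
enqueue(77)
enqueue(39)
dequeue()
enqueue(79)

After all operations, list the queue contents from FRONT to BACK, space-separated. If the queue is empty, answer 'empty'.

Answer: 21 77 39 79

Derivation:
enqueue(76): [76]
enqueue(29): [76, 29]
enqueue(59): [76, 29, 59]
dequeue(): [29, 59]
enqueue(66): [29, 59, 66]
enqueue(21): [29, 59, 66, 21]
dequeue(): [59, 66, 21]
dequeue(): [66, 21]
enqueue(77): [66, 21, 77]
enqueue(39): [66, 21, 77, 39]
dequeue(): [21, 77, 39]
enqueue(79): [21, 77, 39, 79]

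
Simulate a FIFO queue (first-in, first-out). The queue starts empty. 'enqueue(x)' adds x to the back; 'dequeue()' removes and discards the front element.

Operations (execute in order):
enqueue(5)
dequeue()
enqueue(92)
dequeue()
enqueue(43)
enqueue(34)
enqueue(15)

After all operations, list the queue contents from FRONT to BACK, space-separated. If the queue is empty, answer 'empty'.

enqueue(5): [5]
dequeue(): []
enqueue(92): [92]
dequeue(): []
enqueue(43): [43]
enqueue(34): [43, 34]
enqueue(15): [43, 34, 15]

Answer: 43 34 15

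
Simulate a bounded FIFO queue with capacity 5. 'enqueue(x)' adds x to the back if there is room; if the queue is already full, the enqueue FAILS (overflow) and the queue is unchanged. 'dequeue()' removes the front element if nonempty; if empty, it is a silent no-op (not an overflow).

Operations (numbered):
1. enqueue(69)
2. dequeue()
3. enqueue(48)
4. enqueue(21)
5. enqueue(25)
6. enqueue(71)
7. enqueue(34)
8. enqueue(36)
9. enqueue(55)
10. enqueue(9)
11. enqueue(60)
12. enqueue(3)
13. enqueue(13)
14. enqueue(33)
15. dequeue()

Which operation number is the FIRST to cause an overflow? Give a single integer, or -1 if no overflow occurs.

Answer: 8

Derivation:
1. enqueue(69): size=1
2. dequeue(): size=0
3. enqueue(48): size=1
4. enqueue(21): size=2
5. enqueue(25): size=3
6. enqueue(71): size=4
7. enqueue(34): size=5
8. enqueue(36): size=5=cap → OVERFLOW (fail)
9. enqueue(55): size=5=cap → OVERFLOW (fail)
10. enqueue(9): size=5=cap → OVERFLOW (fail)
11. enqueue(60): size=5=cap → OVERFLOW (fail)
12. enqueue(3): size=5=cap → OVERFLOW (fail)
13. enqueue(13): size=5=cap → OVERFLOW (fail)
14. enqueue(33): size=5=cap → OVERFLOW (fail)
15. dequeue(): size=4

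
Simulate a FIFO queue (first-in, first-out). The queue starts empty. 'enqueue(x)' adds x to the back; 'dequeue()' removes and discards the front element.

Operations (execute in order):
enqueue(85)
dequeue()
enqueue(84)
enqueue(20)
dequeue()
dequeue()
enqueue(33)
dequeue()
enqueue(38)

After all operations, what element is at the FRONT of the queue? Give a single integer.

enqueue(85): queue = [85]
dequeue(): queue = []
enqueue(84): queue = [84]
enqueue(20): queue = [84, 20]
dequeue(): queue = [20]
dequeue(): queue = []
enqueue(33): queue = [33]
dequeue(): queue = []
enqueue(38): queue = [38]

Answer: 38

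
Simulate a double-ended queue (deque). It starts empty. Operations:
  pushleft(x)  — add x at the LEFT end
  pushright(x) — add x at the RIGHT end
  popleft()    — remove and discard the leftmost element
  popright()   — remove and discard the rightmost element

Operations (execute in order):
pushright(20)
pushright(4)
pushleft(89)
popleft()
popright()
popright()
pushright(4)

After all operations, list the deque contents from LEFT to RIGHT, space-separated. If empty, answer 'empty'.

Answer: 4

Derivation:
pushright(20): [20]
pushright(4): [20, 4]
pushleft(89): [89, 20, 4]
popleft(): [20, 4]
popright(): [20]
popright(): []
pushright(4): [4]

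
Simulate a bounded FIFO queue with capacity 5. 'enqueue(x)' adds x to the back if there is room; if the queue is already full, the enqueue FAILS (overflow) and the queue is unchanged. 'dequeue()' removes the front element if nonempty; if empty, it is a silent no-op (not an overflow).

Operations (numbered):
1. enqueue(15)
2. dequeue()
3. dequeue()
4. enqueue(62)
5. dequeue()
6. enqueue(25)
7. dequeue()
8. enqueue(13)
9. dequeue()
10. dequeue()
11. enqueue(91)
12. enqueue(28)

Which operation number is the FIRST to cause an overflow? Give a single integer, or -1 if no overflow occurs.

Answer: -1

Derivation:
1. enqueue(15): size=1
2. dequeue(): size=0
3. dequeue(): empty, no-op, size=0
4. enqueue(62): size=1
5. dequeue(): size=0
6. enqueue(25): size=1
7. dequeue(): size=0
8. enqueue(13): size=1
9. dequeue(): size=0
10. dequeue(): empty, no-op, size=0
11. enqueue(91): size=1
12. enqueue(28): size=2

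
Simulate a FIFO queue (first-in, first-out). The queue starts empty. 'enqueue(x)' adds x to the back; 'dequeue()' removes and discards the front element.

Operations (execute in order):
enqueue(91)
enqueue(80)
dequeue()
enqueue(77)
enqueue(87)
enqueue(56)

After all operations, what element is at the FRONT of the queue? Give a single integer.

enqueue(91): queue = [91]
enqueue(80): queue = [91, 80]
dequeue(): queue = [80]
enqueue(77): queue = [80, 77]
enqueue(87): queue = [80, 77, 87]
enqueue(56): queue = [80, 77, 87, 56]

Answer: 80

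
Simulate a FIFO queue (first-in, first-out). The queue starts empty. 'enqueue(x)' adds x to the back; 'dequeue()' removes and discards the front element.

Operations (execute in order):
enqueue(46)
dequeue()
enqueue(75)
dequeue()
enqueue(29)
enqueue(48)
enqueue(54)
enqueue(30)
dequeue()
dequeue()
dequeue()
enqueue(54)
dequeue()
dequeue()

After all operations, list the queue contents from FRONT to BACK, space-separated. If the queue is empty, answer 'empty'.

Answer: empty

Derivation:
enqueue(46): [46]
dequeue(): []
enqueue(75): [75]
dequeue(): []
enqueue(29): [29]
enqueue(48): [29, 48]
enqueue(54): [29, 48, 54]
enqueue(30): [29, 48, 54, 30]
dequeue(): [48, 54, 30]
dequeue(): [54, 30]
dequeue(): [30]
enqueue(54): [30, 54]
dequeue(): [54]
dequeue(): []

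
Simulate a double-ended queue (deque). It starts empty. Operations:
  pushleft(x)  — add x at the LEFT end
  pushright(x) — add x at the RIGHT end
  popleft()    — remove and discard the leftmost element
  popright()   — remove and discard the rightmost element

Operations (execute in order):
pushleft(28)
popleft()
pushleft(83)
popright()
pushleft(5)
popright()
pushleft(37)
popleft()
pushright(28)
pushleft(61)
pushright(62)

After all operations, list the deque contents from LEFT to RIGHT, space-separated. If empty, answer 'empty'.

Answer: 61 28 62

Derivation:
pushleft(28): [28]
popleft(): []
pushleft(83): [83]
popright(): []
pushleft(5): [5]
popright(): []
pushleft(37): [37]
popleft(): []
pushright(28): [28]
pushleft(61): [61, 28]
pushright(62): [61, 28, 62]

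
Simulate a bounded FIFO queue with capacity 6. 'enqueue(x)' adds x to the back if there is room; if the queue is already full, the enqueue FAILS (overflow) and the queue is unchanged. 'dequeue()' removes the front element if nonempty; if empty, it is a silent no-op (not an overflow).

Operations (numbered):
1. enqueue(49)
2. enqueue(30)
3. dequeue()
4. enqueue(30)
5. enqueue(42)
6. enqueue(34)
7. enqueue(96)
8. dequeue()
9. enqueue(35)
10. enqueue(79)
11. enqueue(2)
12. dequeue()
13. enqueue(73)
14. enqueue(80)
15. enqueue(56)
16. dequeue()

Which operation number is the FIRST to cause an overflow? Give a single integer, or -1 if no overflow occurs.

Answer: 11

Derivation:
1. enqueue(49): size=1
2. enqueue(30): size=2
3. dequeue(): size=1
4. enqueue(30): size=2
5. enqueue(42): size=3
6. enqueue(34): size=4
7. enqueue(96): size=5
8. dequeue(): size=4
9. enqueue(35): size=5
10. enqueue(79): size=6
11. enqueue(2): size=6=cap → OVERFLOW (fail)
12. dequeue(): size=5
13. enqueue(73): size=6
14. enqueue(80): size=6=cap → OVERFLOW (fail)
15. enqueue(56): size=6=cap → OVERFLOW (fail)
16. dequeue(): size=5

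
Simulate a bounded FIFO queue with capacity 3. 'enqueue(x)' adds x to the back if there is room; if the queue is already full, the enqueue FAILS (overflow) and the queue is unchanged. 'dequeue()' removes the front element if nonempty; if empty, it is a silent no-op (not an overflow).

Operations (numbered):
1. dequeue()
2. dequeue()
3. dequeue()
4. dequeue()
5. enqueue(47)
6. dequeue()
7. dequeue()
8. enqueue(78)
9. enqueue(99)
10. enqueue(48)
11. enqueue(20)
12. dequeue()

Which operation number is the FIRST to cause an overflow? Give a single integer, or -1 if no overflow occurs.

1. dequeue(): empty, no-op, size=0
2. dequeue(): empty, no-op, size=0
3. dequeue(): empty, no-op, size=0
4. dequeue(): empty, no-op, size=0
5. enqueue(47): size=1
6. dequeue(): size=0
7. dequeue(): empty, no-op, size=0
8. enqueue(78): size=1
9. enqueue(99): size=2
10. enqueue(48): size=3
11. enqueue(20): size=3=cap → OVERFLOW (fail)
12. dequeue(): size=2

Answer: 11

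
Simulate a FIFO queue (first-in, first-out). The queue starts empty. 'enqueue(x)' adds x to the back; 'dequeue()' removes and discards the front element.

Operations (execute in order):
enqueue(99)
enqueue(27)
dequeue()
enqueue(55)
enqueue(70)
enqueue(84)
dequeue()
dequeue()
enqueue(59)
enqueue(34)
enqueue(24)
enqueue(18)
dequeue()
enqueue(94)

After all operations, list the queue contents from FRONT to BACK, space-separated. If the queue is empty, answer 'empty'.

enqueue(99): [99]
enqueue(27): [99, 27]
dequeue(): [27]
enqueue(55): [27, 55]
enqueue(70): [27, 55, 70]
enqueue(84): [27, 55, 70, 84]
dequeue(): [55, 70, 84]
dequeue(): [70, 84]
enqueue(59): [70, 84, 59]
enqueue(34): [70, 84, 59, 34]
enqueue(24): [70, 84, 59, 34, 24]
enqueue(18): [70, 84, 59, 34, 24, 18]
dequeue(): [84, 59, 34, 24, 18]
enqueue(94): [84, 59, 34, 24, 18, 94]

Answer: 84 59 34 24 18 94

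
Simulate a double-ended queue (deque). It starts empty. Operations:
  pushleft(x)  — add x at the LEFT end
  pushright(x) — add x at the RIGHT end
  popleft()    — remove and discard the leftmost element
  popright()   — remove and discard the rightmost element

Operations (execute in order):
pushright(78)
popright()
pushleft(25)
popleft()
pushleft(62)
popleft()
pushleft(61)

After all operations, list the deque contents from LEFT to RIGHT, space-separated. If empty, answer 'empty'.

pushright(78): [78]
popright(): []
pushleft(25): [25]
popleft(): []
pushleft(62): [62]
popleft(): []
pushleft(61): [61]

Answer: 61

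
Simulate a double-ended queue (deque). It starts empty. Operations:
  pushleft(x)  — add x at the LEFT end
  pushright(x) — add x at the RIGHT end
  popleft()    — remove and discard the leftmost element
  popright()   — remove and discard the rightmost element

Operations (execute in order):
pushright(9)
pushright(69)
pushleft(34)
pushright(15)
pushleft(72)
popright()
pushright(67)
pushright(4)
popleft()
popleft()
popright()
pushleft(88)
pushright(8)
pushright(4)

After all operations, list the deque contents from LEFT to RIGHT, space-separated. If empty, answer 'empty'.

Answer: 88 9 69 67 8 4

Derivation:
pushright(9): [9]
pushright(69): [9, 69]
pushleft(34): [34, 9, 69]
pushright(15): [34, 9, 69, 15]
pushleft(72): [72, 34, 9, 69, 15]
popright(): [72, 34, 9, 69]
pushright(67): [72, 34, 9, 69, 67]
pushright(4): [72, 34, 9, 69, 67, 4]
popleft(): [34, 9, 69, 67, 4]
popleft(): [9, 69, 67, 4]
popright(): [9, 69, 67]
pushleft(88): [88, 9, 69, 67]
pushright(8): [88, 9, 69, 67, 8]
pushright(4): [88, 9, 69, 67, 8, 4]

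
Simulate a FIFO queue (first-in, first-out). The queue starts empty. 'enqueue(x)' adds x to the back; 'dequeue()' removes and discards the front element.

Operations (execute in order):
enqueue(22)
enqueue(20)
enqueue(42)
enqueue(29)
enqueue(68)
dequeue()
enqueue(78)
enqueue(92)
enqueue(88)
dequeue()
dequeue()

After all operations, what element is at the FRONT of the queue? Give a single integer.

Answer: 29

Derivation:
enqueue(22): queue = [22]
enqueue(20): queue = [22, 20]
enqueue(42): queue = [22, 20, 42]
enqueue(29): queue = [22, 20, 42, 29]
enqueue(68): queue = [22, 20, 42, 29, 68]
dequeue(): queue = [20, 42, 29, 68]
enqueue(78): queue = [20, 42, 29, 68, 78]
enqueue(92): queue = [20, 42, 29, 68, 78, 92]
enqueue(88): queue = [20, 42, 29, 68, 78, 92, 88]
dequeue(): queue = [42, 29, 68, 78, 92, 88]
dequeue(): queue = [29, 68, 78, 92, 88]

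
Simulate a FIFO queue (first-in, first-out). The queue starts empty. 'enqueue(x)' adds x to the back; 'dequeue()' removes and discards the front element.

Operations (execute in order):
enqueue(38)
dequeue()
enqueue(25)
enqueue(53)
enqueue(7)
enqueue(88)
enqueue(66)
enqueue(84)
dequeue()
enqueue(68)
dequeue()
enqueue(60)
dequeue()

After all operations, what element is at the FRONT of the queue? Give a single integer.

enqueue(38): queue = [38]
dequeue(): queue = []
enqueue(25): queue = [25]
enqueue(53): queue = [25, 53]
enqueue(7): queue = [25, 53, 7]
enqueue(88): queue = [25, 53, 7, 88]
enqueue(66): queue = [25, 53, 7, 88, 66]
enqueue(84): queue = [25, 53, 7, 88, 66, 84]
dequeue(): queue = [53, 7, 88, 66, 84]
enqueue(68): queue = [53, 7, 88, 66, 84, 68]
dequeue(): queue = [7, 88, 66, 84, 68]
enqueue(60): queue = [7, 88, 66, 84, 68, 60]
dequeue(): queue = [88, 66, 84, 68, 60]

Answer: 88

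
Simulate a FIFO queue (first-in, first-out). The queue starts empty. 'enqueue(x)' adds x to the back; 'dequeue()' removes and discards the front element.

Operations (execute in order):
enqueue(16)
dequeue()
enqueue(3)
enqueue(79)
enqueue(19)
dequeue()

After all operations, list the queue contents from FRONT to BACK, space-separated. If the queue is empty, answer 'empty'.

Answer: 79 19

Derivation:
enqueue(16): [16]
dequeue(): []
enqueue(3): [3]
enqueue(79): [3, 79]
enqueue(19): [3, 79, 19]
dequeue(): [79, 19]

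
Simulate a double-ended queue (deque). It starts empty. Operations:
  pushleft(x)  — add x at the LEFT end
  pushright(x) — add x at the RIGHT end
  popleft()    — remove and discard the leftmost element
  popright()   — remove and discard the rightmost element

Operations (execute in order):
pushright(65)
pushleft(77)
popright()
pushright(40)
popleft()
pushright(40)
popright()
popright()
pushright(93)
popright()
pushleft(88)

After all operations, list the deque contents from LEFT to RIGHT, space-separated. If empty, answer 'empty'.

pushright(65): [65]
pushleft(77): [77, 65]
popright(): [77]
pushright(40): [77, 40]
popleft(): [40]
pushright(40): [40, 40]
popright(): [40]
popright(): []
pushright(93): [93]
popright(): []
pushleft(88): [88]

Answer: 88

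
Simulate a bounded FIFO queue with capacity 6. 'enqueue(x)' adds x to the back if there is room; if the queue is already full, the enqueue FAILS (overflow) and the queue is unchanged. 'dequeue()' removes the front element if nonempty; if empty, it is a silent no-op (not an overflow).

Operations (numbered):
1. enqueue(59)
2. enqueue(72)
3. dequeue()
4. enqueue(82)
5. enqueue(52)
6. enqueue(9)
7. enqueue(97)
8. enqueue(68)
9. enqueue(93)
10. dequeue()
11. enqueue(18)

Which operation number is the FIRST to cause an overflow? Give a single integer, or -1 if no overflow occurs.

1. enqueue(59): size=1
2. enqueue(72): size=2
3. dequeue(): size=1
4. enqueue(82): size=2
5. enqueue(52): size=3
6. enqueue(9): size=4
7. enqueue(97): size=5
8. enqueue(68): size=6
9. enqueue(93): size=6=cap → OVERFLOW (fail)
10. dequeue(): size=5
11. enqueue(18): size=6

Answer: 9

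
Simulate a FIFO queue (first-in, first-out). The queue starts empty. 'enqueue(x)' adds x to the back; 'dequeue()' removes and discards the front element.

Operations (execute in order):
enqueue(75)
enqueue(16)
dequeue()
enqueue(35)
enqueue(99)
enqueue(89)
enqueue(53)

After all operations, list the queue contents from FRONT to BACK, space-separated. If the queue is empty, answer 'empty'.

enqueue(75): [75]
enqueue(16): [75, 16]
dequeue(): [16]
enqueue(35): [16, 35]
enqueue(99): [16, 35, 99]
enqueue(89): [16, 35, 99, 89]
enqueue(53): [16, 35, 99, 89, 53]

Answer: 16 35 99 89 53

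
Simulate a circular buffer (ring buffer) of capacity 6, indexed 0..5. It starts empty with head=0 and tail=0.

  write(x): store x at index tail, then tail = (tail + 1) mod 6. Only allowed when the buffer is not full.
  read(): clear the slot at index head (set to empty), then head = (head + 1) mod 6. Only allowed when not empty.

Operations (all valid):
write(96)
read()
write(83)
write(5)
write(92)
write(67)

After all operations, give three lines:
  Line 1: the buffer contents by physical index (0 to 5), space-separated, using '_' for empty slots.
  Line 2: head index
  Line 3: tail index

write(96): buf=[96 _ _ _ _ _], head=0, tail=1, size=1
read(): buf=[_ _ _ _ _ _], head=1, tail=1, size=0
write(83): buf=[_ 83 _ _ _ _], head=1, tail=2, size=1
write(5): buf=[_ 83 5 _ _ _], head=1, tail=3, size=2
write(92): buf=[_ 83 5 92 _ _], head=1, tail=4, size=3
write(67): buf=[_ 83 5 92 67 _], head=1, tail=5, size=4

Answer: _ 83 5 92 67 _
1
5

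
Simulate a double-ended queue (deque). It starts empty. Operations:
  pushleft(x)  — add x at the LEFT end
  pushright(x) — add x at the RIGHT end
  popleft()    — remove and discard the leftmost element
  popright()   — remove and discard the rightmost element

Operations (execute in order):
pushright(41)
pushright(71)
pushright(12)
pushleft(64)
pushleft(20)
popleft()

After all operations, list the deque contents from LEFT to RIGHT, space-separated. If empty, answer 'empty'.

Answer: 64 41 71 12

Derivation:
pushright(41): [41]
pushright(71): [41, 71]
pushright(12): [41, 71, 12]
pushleft(64): [64, 41, 71, 12]
pushleft(20): [20, 64, 41, 71, 12]
popleft(): [64, 41, 71, 12]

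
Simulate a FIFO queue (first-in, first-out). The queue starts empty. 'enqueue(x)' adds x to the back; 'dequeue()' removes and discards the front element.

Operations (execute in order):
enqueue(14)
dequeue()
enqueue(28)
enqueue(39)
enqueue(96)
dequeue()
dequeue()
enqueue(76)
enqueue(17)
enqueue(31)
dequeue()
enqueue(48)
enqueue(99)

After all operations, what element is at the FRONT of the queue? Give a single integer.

enqueue(14): queue = [14]
dequeue(): queue = []
enqueue(28): queue = [28]
enqueue(39): queue = [28, 39]
enqueue(96): queue = [28, 39, 96]
dequeue(): queue = [39, 96]
dequeue(): queue = [96]
enqueue(76): queue = [96, 76]
enqueue(17): queue = [96, 76, 17]
enqueue(31): queue = [96, 76, 17, 31]
dequeue(): queue = [76, 17, 31]
enqueue(48): queue = [76, 17, 31, 48]
enqueue(99): queue = [76, 17, 31, 48, 99]

Answer: 76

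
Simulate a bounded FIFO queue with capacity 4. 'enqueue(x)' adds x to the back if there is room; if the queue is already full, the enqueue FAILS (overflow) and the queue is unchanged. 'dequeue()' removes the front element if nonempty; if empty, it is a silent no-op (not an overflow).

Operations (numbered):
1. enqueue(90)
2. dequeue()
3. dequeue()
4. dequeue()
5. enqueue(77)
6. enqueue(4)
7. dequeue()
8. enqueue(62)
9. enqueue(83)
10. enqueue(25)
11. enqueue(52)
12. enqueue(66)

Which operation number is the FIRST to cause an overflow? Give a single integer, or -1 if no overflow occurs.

1. enqueue(90): size=1
2. dequeue(): size=0
3. dequeue(): empty, no-op, size=0
4. dequeue(): empty, no-op, size=0
5. enqueue(77): size=1
6. enqueue(4): size=2
7. dequeue(): size=1
8. enqueue(62): size=2
9. enqueue(83): size=3
10. enqueue(25): size=4
11. enqueue(52): size=4=cap → OVERFLOW (fail)
12. enqueue(66): size=4=cap → OVERFLOW (fail)

Answer: 11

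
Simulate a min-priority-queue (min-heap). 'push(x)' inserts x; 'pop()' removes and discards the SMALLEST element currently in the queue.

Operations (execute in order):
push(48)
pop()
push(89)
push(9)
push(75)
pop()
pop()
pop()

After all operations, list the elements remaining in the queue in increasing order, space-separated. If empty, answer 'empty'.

push(48): heap contents = [48]
pop() → 48: heap contents = []
push(89): heap contents = [89]
push(9): heap contents = [9, 89]
push(75): heap contents = [9, 75, 89]
pop() → 9: heap contents = [75, 89]
pop() → 75: heap contents = [89]
pop() → 89: heap contents = []

Answer: empty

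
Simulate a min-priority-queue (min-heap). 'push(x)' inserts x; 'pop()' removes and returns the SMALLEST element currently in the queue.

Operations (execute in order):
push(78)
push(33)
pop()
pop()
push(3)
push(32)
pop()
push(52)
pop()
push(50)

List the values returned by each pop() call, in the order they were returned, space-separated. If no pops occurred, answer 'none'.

push(78): heap contents = [78]
push(33): heap contents = [33, 78]
pop() → 33: heap contents = [78]
pop() → 78: heap contents = []
push(3): heap contents = [3]
push(32): heap contents = [3, 32]
pop() → 3: heap contents = [32]
push(52): heap contents = [32, 52]
pop() → 32: heap contents = [52]
push(50): heap contents = [50, 52]

Answer: 33 78 3 32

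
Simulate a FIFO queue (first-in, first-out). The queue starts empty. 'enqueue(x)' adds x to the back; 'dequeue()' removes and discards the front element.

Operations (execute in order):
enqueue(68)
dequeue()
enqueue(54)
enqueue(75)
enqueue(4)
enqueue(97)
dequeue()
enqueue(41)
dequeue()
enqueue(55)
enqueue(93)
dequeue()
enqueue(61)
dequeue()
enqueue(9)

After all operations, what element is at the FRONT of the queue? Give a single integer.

Answer: 41

Derivation:
enqueue(68): queue = [68]
dequeue(): queue = []
enqueue(54): queue = [54]
enqueue(75): queue = [54, 75]
enqueue(4): queue = [54, 75, 4]
enqueue(97): queue = [54, 75, 4, 97]
dequeue(): queue = [75, 4, 97]
enqueue(41): queue = [75, 4, 97, 41]
dequeue(): queue = [4, 97, 41]
enqueue(55): queue = [4, 97, 41, 55]
enqueue(93): queue = [4, 97, 41, 55, 93]
dequeue(): queue = [97, 41, 55, 93]
enqueue(61): queue = [97, 41, 55, 93, 61]
dequeue(): queue = [41, 55, 93, 61]
enqueue(9): queue = [41, 55, 93, 61, 9]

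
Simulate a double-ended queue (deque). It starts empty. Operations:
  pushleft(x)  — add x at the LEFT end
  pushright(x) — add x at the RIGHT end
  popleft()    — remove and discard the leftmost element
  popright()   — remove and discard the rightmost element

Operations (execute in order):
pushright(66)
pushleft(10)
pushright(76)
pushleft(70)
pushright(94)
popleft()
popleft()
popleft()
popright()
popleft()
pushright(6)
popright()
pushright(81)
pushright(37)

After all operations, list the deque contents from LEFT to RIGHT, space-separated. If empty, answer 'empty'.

pushright(66): [66]
pushleft(10): [10, 66]
pushright(76): [10, 66, 76]
pushleft(70): [70, 10, 66, 76]
pushright(94): [70, 10, 66, 76, 94]
popleft(): [10, 66, 76, 94]
popleft(): [66, 76, 94]
popleft(): [76, 94]
popright(): [76]
popleft(): []
pushright(6): [6]
popright(): []
pushright(81): [81]
pushright(37): [81, 37]

Answer: 81 37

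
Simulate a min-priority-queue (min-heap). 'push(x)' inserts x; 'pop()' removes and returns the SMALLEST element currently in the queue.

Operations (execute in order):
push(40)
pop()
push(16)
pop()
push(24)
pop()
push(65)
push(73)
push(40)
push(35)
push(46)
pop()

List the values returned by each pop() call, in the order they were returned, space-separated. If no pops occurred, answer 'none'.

Answer: 40 16 24 35

Derivation:
push(40): heap contents = [40]
pop() → 40: heap contents = []
push(16): heap contents = [16]
pop() → 16: heap contents = []
push(24): heap contents = [24]
pop() → 24: heap contents = []
push(65): heap contents = [65]
push(73): heap contents = [65, 73]
push(40): heap contents = [40, 65, 73]
push(35): heap contents = [35, 40, 65, 73]
push(46): heap contents = [35, 40, 46, 65, 73]
pop() → 35: heap contents = [40, 46, 65, 73]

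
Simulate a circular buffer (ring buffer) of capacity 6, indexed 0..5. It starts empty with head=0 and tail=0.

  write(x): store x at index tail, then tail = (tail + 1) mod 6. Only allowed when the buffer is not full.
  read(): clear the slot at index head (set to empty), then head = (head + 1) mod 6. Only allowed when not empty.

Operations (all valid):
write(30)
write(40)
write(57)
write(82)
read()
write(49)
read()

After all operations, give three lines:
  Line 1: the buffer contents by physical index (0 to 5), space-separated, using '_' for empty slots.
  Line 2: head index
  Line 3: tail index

Answer: _ _ 57 82 49 _
2
5

Derivation:
write(30): buf=[30 _ _ _ _ _], head=0, tail=1, size=1
write(40): buf=[30 40 _ _ _ _], head=0, tail=2, size=2
write(57): buf=[30 40 57 _ _ _], head=0, tail=3, size=3
write(82): buf=[30 40 57 82 _ _], head=0, tail=4, size=4
read(): buf=[_ 40 57 82 _ _], head=1, tail=4, size=3
write(49): buf=[_ 40 57 82 49 _], head=1, tail=5, size=4
read(): buf=[_ _ 57 82 49 _], head=2, tail=5, size=3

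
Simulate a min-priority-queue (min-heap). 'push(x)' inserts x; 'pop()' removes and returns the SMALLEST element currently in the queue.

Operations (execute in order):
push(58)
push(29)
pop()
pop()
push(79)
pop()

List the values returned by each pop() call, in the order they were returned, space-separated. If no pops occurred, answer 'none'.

Answer: 29 58 79

Derivation:
push(58): heap contents = [58]
push(29): heap contents = [29, 58]
pop() → 29: heap contents = [58]
pop() → 58: heap contents = []
push(79): heap contents = [79]
pop() → 79: heap contents = []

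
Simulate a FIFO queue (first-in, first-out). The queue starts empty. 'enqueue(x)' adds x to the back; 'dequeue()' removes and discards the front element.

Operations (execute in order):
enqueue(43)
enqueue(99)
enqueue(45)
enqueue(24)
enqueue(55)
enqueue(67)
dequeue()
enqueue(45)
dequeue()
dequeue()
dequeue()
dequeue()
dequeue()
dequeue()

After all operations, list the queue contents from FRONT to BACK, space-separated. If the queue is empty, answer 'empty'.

Answer: empty

Derivation:
enqueue(43): [43]
enqueue(99): [43, 99]
enqueue(45): [43, 99, 45]
enqueue(24): [43, 99, 45, 24]
enqueue(55): [43, 99, 45, 24, 55]
enqueue(67): [43, 99, 45, 24, 55, 67]
dequeue(): [99, 45, 24, 55, 67]
enqueue(45): [99, 45, 24, 55, 67, 45]
dequeue(): [45, 24, 55, 67, 45]
dequeue(): [24, 55, 67, 45]
dequeue(): [55, 67, 45]
dequeue(): [67, 45]
dequeue(): [45]
dequeue(): []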